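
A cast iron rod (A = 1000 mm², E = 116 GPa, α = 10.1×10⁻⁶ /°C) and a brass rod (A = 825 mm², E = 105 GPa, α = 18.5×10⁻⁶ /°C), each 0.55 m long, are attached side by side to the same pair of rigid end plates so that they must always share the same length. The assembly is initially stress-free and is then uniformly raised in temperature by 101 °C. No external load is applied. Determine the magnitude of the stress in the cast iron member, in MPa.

Equilibrium of a rigid end plate with no external load gives equal and opposite internal forces ±P in the two members. Since α_{brass} > α_{cast iron}, heating drives the brass into compression and the cast iron into tension.
Equating the net (thermal + elastic) strains gives |α₁ − α₂|·ΔT = P·[1/(A₁E₁) + 1/(A₂E₂)].
|α₁ − α₂|·ΔT = 8.4×10⁻⁶ × 101 = 0.0008484.
1/(A₁E₁) + 1/(A₂E₂) = 1/(1000×116×10³) + 1/(825×105×10³) = 2.016×10⁻⁸ N⁻¹.
So P = 0.0008484 / 2.016×10⁻⁸ = 42.07 kN.
σ_{cast iron} = P/A₁ = 42070/1000 = 42.07 MPa, tensile.

σ ≈ 42.1 MPa (tensile)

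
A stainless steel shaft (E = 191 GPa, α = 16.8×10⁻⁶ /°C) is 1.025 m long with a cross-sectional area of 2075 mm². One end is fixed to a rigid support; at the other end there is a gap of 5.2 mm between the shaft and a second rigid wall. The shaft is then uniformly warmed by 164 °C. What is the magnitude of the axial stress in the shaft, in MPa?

σ ≈ 0 MPa

Free thermal elongation = αΔT L = 16.8×10⁻⁶ × 164 × 1025 = 2.824 mm.
Since δ_free = 2.82 mm is less than the 5.2 mm gap, the shaft never touches the wall. No axial force develops.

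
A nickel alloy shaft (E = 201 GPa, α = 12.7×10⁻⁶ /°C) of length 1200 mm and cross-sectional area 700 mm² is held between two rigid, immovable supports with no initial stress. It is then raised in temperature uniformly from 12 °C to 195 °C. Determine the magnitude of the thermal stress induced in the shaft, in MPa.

The supports are rigid, so the total axial strain is zero. The restrained thermal strain is ε = αΔT = 12.7×10⁻⁶ × 183 = 2324.1×10⁻⁶.
Hence σ = E·αΔT = 201×10³ × 2324.1×10⁻⁶ = 467.1 MPa, compressive.

σ ≈ 467 MPa (compressive)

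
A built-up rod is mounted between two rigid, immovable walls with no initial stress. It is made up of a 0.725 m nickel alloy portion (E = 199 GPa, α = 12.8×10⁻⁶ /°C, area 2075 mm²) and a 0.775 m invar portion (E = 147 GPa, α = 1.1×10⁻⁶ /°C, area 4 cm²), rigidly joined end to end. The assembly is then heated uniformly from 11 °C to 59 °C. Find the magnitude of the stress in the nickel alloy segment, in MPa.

σ ≈ 15.7 MPa (compressive)

Free thermal expansion of the whole bar: Σ αᵢΔT Lᵢ = 12.8×10⁻⁶×48×725 + 1.1×10⁻⁶×48×775 = 0.4864 mm.
The walls prevent any net length change, so an axial force P (same in every segment) develops. Compatibility: P · Σ Lᵢ/(AᵢEᵢ) = δ_free.
Σ Lᵢ/(AᵢEᵢ) = 725/(2075×199×10³) + 775/(400×147×10³) = 1.494×10⁻⁵ mm/N.
Hence P = δ_free / Σ(L/AE) = 0.4864/1.494×10⁻⁵ = 32.56 kN (compressive).
σ_{nickel alloy} = P / A = 32560 / 2075 = 15.69 MPa.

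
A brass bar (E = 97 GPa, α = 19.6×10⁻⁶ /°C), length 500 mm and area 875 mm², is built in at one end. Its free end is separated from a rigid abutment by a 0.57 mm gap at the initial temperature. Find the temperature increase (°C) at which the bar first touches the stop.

ΔT ≈ 58.2 °C

The gap closes when αΔT L = 0.57 mm, since the bar is still unstressed at that instant.
So ΔT = g/(αL) = 0.57/(19.6×10⁻⁶ × 500) = 58.16 °C.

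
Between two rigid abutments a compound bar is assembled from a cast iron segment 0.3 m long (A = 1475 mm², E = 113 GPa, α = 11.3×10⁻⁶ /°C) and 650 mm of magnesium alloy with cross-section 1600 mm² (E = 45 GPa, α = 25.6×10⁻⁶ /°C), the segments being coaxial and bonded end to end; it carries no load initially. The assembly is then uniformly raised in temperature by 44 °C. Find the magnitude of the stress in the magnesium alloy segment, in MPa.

σ ≈ 50.9 MPa (compressive)

With the walls removed the bar would change length by δ_free = Σ αᵢΔT Lᵢ = 11.3×10⁻⁶×44×300 + 25.6×10⁻⁶×44×650 = 0.8813 mm.
The walls prevent any net length change, so an axial force P (same in every segment) develops. Compatibility: P · Σ Lᵢ/(AᵢEᵢ) = δ_free.
The series flexibility is Σ Lᵢ/(AᵢEᵢ) = 300/(1475×113×10³) + 650/(1600×45×10³) = 1.083×10⁻⁵ mm/N.
Hence P = δ_free / Σ(L/AE) = 0.8813/1.083×10⁻⁵ = 81.4 kN (compressive).
σ_{magnesium alloy} = P / A = 81400 / 1600 = 50.87 MPa.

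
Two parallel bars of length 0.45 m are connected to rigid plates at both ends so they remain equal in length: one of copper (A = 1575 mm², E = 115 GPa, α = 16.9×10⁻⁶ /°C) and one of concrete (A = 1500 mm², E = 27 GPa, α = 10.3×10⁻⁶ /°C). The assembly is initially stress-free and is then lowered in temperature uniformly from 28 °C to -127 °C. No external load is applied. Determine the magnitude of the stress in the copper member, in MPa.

Both members must finish at the same length. With the larger α, the copper tends to over-contract; the plates restrain it, putting the copper in tension and the concrete in compression. With no external load the two internal forces are equal and opposite, magnitude P.
Equating the net (thermal + elastic) strains gives |α₁ − α₂|·ΔT = P·[1/(A₁E₁) + 1/(A₂E₂)].
|α₁ − α₂|·ΔT = 6.6×10⁻⁶ × 155 = 0.001023.
1/(A₁E₁) + 1/(A₂E₂) = 1/(1575×115×10³) + 1/(1500×27×10³) = 3.021×10⁻⁸ N⁻¹.
So P = 0.001023 / 3.021×10⁻⁸ = 33.86 kN.
σ_{copper} = P/A₁ = 33860/1575 = 21.5 MPa, tensile.

σ ≈ 21.5 MPa (tensile)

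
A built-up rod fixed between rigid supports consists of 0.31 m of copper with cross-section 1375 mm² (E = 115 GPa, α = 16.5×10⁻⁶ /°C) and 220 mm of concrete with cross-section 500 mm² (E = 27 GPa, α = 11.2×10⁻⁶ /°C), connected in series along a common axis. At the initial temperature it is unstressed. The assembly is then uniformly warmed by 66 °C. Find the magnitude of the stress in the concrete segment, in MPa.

σ ≈ 54.8 MPa (compressive)

Free thermal expansion of the whole bar: Σ αᵢΔT Lᵢ = 16.5×10⁻⁶×66×310 + 11.2×10⁻⁶×66×220 = 0.5002 mm.
The rigid supports impose zero overall length change; the single axial force P common to all segments must satisfy P Σ Lᵢ/(AᵢEᵢ) = δ_free.
Σ Lᵢ/(AᵢEᵢ) = 310/(1375×115×10³) + 220/(500×27×10³) = 1.826×10⁻⁵ mm/N.
Hence P = δ_free / Σ(L/AE) = 0.5002/1.826×10⁻⁵ = 27.4 kN (compressive).
σ_{concrete} = P / A = 27400 / 500 = 54.8 MPa.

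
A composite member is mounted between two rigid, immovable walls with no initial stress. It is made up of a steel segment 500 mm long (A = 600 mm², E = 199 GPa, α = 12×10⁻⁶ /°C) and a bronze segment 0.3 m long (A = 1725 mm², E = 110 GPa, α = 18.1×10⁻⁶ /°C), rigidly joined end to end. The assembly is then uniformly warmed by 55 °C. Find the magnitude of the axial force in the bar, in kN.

P ≈ 109 kN (compressive)

If the supports were absent, the total length change would be Σ αᵢΔT Lᵢ = 12×10⁻⁶×55×500 + 18.1×10⁻⁶×55×300 = 0.6287 mm.
Since the ends are fixed, an axial force P builds up, equal in every segment, with P · Σ Lᵢ/(AᵢEᵢ) = δ_free.
The series flexibility is Σ Lᵢ/(AᵢEᵢ) = 500/(600×199×10³) + 300/(1725×110×10³) = 5.769×10⁻⁶ mm/N.
So P = 0.6287 / 5.769×10⁻⁶ = 109 kN, compressive.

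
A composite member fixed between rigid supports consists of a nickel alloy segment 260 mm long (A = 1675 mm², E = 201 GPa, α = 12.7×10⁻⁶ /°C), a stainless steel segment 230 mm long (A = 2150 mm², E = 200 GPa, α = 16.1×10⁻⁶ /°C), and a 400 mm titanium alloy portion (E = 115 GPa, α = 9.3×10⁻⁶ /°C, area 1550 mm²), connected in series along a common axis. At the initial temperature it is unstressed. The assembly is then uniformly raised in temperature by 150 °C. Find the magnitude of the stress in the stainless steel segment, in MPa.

With the walls removed the bar would change length by δ_free = Σ αᵢΔT Lᵢ = 12.7×10⁻⁶×150×260 + 16.1×10⁻⁶×150×230 + 9.3×10⁻⁶×150×400 = 1.609 mm.
Since the ends are fixed, an axial force P builds up, equal in every segment, with P · Σ Lᵢ/(AᵢEᵢ) = δ_free.
The series flexibility is Σ Lᵢ/(AᵢEᵢ) = 260/(1675×201×10³) + 230/(2150×200×10³) + 400/(1550×115×10³) = 3.551×10⁻⁶ mm/N.
So P = 1.609 / 3.551×10⁻⁶ = 453 kN, compressive.
σ_{stainless steel} = P / A = 453000 / 2150 = 210.7 MPa.

σ ≈ 211 MPa (compressive)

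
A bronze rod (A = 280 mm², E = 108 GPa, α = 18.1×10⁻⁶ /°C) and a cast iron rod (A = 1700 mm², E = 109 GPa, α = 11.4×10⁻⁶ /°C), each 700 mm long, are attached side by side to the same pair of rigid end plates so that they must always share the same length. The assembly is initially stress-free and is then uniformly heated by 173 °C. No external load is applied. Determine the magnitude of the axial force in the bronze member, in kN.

Both members must finish at the same length. With the larger α, the bronze tends to over-expand; the plates restrain it, putting the bronze in compression and the cast iron in tension. With no external load the two internal forces are equal and opposite, magnitude P.
Setting the final lengths equal and cancelling L: (α₁ − α₂)ΔT = P/(A₁E₁) + P/(A₂E₂).
|α₁ − α₂|·ΔT = 6.7×10⁻⁶ × 173 = 0.001159.
1/(A₁E₁) + 1/(A₂E₂) = 1/(280×108×10³) + 1/(1700×109×10³) = 3.847×10⁻⁸ N⁻¹.
So P = 0.001159 / 3.847×10⁻⁸ = 30.13 kN.

P ≈ 30.1 kN (compressive in the bronze)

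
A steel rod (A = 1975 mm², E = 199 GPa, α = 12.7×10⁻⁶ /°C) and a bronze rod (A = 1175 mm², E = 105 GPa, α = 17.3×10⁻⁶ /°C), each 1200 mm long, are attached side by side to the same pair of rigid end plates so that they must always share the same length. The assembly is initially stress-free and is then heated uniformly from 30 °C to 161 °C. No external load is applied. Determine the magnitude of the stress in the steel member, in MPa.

σ ≈ 28.6 MPa (tensile)

Both members must finish at the same length. With the larger α, the bronze tends to over-expand; the plates restrain it, putting the bronze in compression and the steel in tension. With no external load the two internal forces are equal and opposite, magnitude P.
Compatibility of the two members (thermal + elastic change equal): (α₁ − α₂)ΔT = P·[1/(A₁E₁) + 1/(A₂E₂)].
|α₁ − α₂|·ΔT = 4.6×10⁻⁶ × 131 = 0.0006026.
1/(A₁E₁) + 1/(A₂E₂) = 1/(1975×199×10³) + 1/(1175×105×10³) = 1.065×10⁻⁸ N⁻¹.
P = 0.0006026 / 1.065×10⁻⁸ = 56580 N = 56.58 kN.
σ_{steel} = P/A₁ = 56580/1975 = 28.65 MPa, tensile.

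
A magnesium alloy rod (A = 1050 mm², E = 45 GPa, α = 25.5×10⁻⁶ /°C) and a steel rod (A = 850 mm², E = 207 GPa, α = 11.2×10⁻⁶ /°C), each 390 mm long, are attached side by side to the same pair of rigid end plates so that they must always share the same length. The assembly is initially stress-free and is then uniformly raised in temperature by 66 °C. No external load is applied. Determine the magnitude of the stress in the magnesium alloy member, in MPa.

σ ≈ 33.5 MPa (compressive)

Equilibrium of a rigid end plate with no external load gives equal and opposite internal forces ±P in the two members. Since α_{magnesium alloy} > α_{steel}, heating drives the magnesium alloy into compression and the steel into tension.
Setting the final lengths equal and cancelling L: (α₁ − α₂)ΔT = P/(A₁E₁) + P/(A₂E₂).
|α₁ − α₂|·ΔT = 14.3×10⁻⁶ × 66 = 0.0009438.
1/(A₁E₁) + 1/(A₂E₂) = 1/(1050×45×10³) + 1/(850×207×10³) = 2.685×10⁻⁸ N⁻¹.
So P = 0.0009438 / 2.685×10⁻⁸ = 35.15 kN.
σ_{magnesium alloy} = P/A₁ = 35150/1050 = 33.48 MPa, compressive.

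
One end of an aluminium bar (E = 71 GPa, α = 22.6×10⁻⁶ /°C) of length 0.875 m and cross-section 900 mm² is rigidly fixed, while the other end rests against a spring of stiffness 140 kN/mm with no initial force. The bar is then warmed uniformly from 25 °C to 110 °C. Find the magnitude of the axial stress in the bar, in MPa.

σ ≈ 89.6 MPa (compressive)

The unrestrained thermal change is αΔT L = 22.6×10⁻⁶ × 85 × 875 = 1.681 mm.
Let P be the compressive force at the spring. The bar shortens elastically by PL/(AE) and the spring compresses by P/k; together these equal δ_free.
So P = δ_free / [L/(AE) + 1/k] = 1.681 / [ 875/(900×71×10³) + 1/(140×10³) ].
P = 1.681 / 2.084×10⁻⁵ = 80670 N.
σ = P/A = 80670/900 = 89.63 MPa.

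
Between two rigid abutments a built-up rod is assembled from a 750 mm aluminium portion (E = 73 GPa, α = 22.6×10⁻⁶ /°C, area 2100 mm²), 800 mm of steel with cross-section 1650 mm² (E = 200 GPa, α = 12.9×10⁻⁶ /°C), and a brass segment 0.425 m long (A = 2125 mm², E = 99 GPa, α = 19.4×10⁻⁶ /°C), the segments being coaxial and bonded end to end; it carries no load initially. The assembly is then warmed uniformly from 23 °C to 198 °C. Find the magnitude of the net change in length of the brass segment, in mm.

If the supports were absent, the total length change would be Σ αᵢΔT Lᵢ = 22.6×10⁻⁶×175×750 + 12.9×10⁻⁶×175×800 + 19.4×10⁻⁶×175×425 = 6.215 mm.
The walls prevent any net length change, so an axial force P (same in every segment) develops. Compatibility: P · Σ Lᵢ/(AᵢEᵢ) = δ_free.
The series flexibility is Σ Lᵢ/(AᵢEᵢ) = 750/(2100×73×10³) + 800/(1650×200×10³) + 425/(2125×99×10³) = 9.337×10⁻⁶ mm/N.
P = 6.215 / 9.337×10⁻⁶ = 665700 N = 665.7 kN, compressive.
For the brass segment, free thermal change = 19.4×10⁻⁶×175×425 = 1.443 mm and elastic change from P = 665700×425/(2125×99×10³) = 1.345 mm; these oppose, so the net change is 0.0981 mm (segment lengthens).

|ΔL| ≈ 0.0981 mm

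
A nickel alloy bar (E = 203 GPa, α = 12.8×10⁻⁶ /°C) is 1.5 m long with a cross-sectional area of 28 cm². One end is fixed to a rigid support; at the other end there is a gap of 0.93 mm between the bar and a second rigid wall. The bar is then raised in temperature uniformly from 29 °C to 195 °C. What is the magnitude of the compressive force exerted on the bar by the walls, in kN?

If the wall were absent the bar would grow by αΔT L = 12.8×10⁻⁶ × 166 × 1500 = 3.187 mm.
This exceeds the 0.93 mm gap, so the wall pushes back. The portion of expansion that must be recovered elastically is δ_free − gap = 3.187 − 0.93 = 2.257 mm.
Compatibility: PL/(AE) = 2.257 mm, so σ = P/A = E × (2.257/1500) = 305.5 MPa.
P = σA = 305.5 × 2800 = 855.3 kN.

P ≈ 855 kN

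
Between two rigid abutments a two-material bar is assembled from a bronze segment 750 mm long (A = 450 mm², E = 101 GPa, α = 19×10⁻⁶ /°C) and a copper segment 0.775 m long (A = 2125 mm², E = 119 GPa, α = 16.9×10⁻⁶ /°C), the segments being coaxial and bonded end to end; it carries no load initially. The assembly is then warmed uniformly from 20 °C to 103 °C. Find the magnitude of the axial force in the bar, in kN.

With the walls removed the bar would change length by δ_free = Σ αᵢΔT Lᵢ = 19×10⁻⁶×83×750 + 16.9×10⁻⁶×83×775 = 2.27 mm.
The rigid supports impose zero overall length change; the single axial force P common to all segments must satisfy P Σ Lᵢ/(AᵢEᵢ) = δ_free.
Σ Lᵢ/(AᵢEᵢ) = 750/(450×101×10³) + 775/(2125×119×10³) = 1.957×10⁻⁵ mm/N.
Hence P = δ_free / Σ(L/AE) = 2.27/1.957×10⁻⁵ = 116 kN (compressive).

P ≈ 116 kN (compressive)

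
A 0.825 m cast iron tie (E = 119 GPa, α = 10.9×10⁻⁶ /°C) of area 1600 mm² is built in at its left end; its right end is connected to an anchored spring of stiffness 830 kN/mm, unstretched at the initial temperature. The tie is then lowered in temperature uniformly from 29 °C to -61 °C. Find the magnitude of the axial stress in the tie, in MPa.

σ ≈ 91.3 MPa (tensile)

The unrestrained thermal change is αΔT L = 10.9×10⁻⁶ × 90 × 825 = 0.8093 mm.
With a force P in the spring, the elastic change of the tie is PL/(AE) and that of the spring is P/k; compatibility requires their sum to equal δ_free.
So P = δ_free / [L/(AE) + 1/k] = 0.8093 / [ 825/(1600×119×10³) + 1/(830×10³) ].
P = 0.8093 / 5.538×10⁻⁶ = 146100 N.
σ = P/A = 146100/1600 = 91.34 MPa.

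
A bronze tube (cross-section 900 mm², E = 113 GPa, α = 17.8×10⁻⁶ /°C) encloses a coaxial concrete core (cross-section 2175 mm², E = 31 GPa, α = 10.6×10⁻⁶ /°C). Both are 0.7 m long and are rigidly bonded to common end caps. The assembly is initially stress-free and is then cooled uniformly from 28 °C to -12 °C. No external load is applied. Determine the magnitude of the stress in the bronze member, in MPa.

The bronze has the larger α, so on cooling it would change length more than the concrete if both were free. The rigid plates force a common final length, so the bronze is put into tension and the concrete into compression, with equal and opposite forces P (no external load).
Setting the final lengths equal and cancelling L: (α₁ − α₂)ΔT = P/(A₁E₁) + P/(A₂E₂).
|α₁ − α₂|·ΔT = 7.2×10⁻⁶ × 40 = 0.000288.
1/(A₁E₁) + 1/(A₂E₂) = 1/(900×113×10³) + 1/(2175×31×10³) = 2.466×10⁻⁸ N⁻¹.
So P = 0.000288 / 2.466×10⁻⁸ = 11.68 kN.
σ_{bronze} = P/A₁ = 11680/900 = 12.97 MPa, tensile.

σ ≈ 13 MPa (tensile)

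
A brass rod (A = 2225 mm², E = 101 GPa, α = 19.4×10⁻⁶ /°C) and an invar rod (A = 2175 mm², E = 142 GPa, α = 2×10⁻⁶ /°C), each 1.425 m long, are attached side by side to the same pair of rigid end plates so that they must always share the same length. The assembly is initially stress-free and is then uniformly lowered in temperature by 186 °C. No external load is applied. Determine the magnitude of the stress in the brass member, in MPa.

Equilibrium of a rigid end plate with no external load gives equal and opposite internal forces ±P in the two members. Since α_{brass} > α_{invar}, cooling drives the brass into tension and the invar into compression.
Setting the final lengths equal and cancelling L: (α₁ − α₂)ΔT = P/(A₁E₁) + P/(A₂E₂).
|α₁ − α₂|·ΔT = 17.4×10⁻⁶ × 186 = 0.003236.
1/(A₁E₁) + 1/(A₂E₂) = 1/(2225×101×10³) + 1/(2175×142×10³) = 7.688×10⁻⁹ N⁻¹.
So P = 0.003236 / 7.688×10⁻⁹ = 421 kN.
σ_{brass} = P/A₁ = 421000/2225 = 189.2 MPa, tensile.

σ ≈ 189 MPa (tensile)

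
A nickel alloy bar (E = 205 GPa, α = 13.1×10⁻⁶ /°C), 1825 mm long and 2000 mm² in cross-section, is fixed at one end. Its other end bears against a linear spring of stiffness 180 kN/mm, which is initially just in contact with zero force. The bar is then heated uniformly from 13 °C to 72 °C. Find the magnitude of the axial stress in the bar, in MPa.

σ ≈ 70.5 MPa (compressive)

If the spring were absent the bar would lengthen by αΔT L = 13.1×10⁻⁶ × 59 × 1825 = 1.411 mm.
Let P be the compressive force at the spring. The bar shortens elastically by PL/(AE) and the spring compresses by P/k; together these equal δ_free.
So P = δ_free / [L/(AE) + 1/k] = 1.411 / [ 1825/(2000×205×10³) + 1/(180×10³) ].
P = 1.411 / 1.001×10⁻⁵ = 141000 N.
σ = P/A = 141000/2000 = 70.48 MPa.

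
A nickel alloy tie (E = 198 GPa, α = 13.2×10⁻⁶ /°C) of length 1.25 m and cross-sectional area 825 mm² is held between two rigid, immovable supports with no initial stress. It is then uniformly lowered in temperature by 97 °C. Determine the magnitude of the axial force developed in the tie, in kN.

P ≈ 209 kN (tensile)

With zero net strain, σ = E·αΔT = 198 GPa × 13.2×10⁻⁶ × 97 = 253.5 MPa.
Then P = σA = 253.5 × 825 mm² = 209.2 kN, tensile.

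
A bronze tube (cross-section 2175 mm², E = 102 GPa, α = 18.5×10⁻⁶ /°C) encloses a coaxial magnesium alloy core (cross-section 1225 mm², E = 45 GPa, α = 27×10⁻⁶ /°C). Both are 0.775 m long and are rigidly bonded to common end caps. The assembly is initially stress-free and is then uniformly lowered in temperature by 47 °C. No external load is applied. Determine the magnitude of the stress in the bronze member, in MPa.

σ ≈ 8.11 MPa (compressive)

Both members must finish at the same length. With the larger α, the magnesium alloy tends to over-contract; the plates restrain it, putting the magnesium alloy in tension and the bronze in compression. With no external load the two internal forces are equal and opposite, magnitude P.
Equating the net (thermal + elastic) strains gives |α₁ − α₂|·ΔT = P·[1/(A₁E₁) + 1/(A₂E₂)].
|α₁ − α₂|·ΔT = 8.5×10⁻⁶ × 47 = 0.0003995.
1/(A₁E₁) + 1/(A₂E₂) = 1/(2175×102×10³) + 1/(1225×45×10³) = 2.265×10⁻⁸ N⁻¹.
So P = 0.0003995 / 2.265×10⁻⁸ = 17.64 kN.
σ_{bronze} = P/A₁ = 17640/2175 = 8.11 MPa, compressive.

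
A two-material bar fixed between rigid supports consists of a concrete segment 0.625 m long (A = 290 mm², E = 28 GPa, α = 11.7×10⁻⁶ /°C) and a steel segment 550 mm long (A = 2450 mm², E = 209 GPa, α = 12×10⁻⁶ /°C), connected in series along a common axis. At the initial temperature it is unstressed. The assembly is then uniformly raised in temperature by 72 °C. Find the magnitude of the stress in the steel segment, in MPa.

Free thermal expansion of the whole bar: Σ αᵢΔT Lᵢ = 11.7×10⁻⁶×72×625 + 12×10⁻⁶×72×550 = 1.002 mm.
The rigid supports impose zero overall length change; the single axial force P common to all segments must satisfy P Σ Lᵢ/(AᵢEᵢ) = δ_free.
Σ Lᵢ/(AᵢEᵢ) = 625/(290×28×10³) + 550/(2450×209×10³) = 7.804×10⁻⁵ mm/N.
Hence P = δ_free / Σ(L/AE) = 1.002/7.804×10⁻⁵ = 12.83 kN (compressive).
σ_{steel} = P / A = 12830 / 2450 = 5.239 MPa.

σ ≈ 5.24 MPa (compressive)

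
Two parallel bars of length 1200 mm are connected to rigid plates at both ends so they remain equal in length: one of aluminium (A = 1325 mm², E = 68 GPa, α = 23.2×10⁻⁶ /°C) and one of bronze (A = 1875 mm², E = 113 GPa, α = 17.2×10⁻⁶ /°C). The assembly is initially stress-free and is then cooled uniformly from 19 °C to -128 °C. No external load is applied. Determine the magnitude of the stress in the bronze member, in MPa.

Equilibrium of a rigid end plate with no external load gives equal and opposite internal forces ±P in the two members. Since α_{aluminium} > α_{bronze}, cooling drives the aluminium into tension and the bronze into compression.
Equating the net (thermal + elastic) strains gives |α₁ − α₂|·ΔT = P·[1/(A₁E₁) + 1/(A₂E₂)].
|α₁ − α₂|·ΔT = 6×10⁻⁶ × 147 = 0.000882.
1/(A₁E₁) + 1/(A₂E₂) = 1/(1325×68×10³) + 1/(1875×113×10³) = 1.582×10⁻⁸ N⁻¹.
So P = 0.000882 / 1.582×10⁻⁸ = 55.76 kN.
σ_{bronze} = P/A₂ = 55760/1875 = 29.74 MPa, compressive.

σ ≈ 29.7 MPa (compressive)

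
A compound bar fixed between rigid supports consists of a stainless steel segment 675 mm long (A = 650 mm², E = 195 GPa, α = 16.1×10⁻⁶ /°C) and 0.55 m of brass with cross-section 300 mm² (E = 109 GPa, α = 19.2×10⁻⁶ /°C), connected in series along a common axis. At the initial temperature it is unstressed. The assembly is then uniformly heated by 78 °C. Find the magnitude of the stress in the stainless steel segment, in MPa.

σ ≈ 116 MPa (compressive)

With the walls removed the bar would change length by δ_free = Σ αᵢΔT Lᵢ = 16.1×10⁻⁶×78×675 + 19.2×10⁻⁶×78×550 = 1.671 mm.
The rigid supports impose zero overall length change; the single axial force P common to all segments must satisfy P Σ Lᵢ/(AᵢEᵢ) = δ_free.
The series flexibility is Σ Lᵢ/(AᵢEᵢ) = 675/(650×195×10³) + 550/(300×109×10³) = 2.215×10⁻⁵ mm/N.
P = 1.671 / 2.215×10⁻⁵ = 75470 N = 75.47 kN, compressive.
σ_{stainless steel} = P / A = 75470 / 650 = 116.1 MPa.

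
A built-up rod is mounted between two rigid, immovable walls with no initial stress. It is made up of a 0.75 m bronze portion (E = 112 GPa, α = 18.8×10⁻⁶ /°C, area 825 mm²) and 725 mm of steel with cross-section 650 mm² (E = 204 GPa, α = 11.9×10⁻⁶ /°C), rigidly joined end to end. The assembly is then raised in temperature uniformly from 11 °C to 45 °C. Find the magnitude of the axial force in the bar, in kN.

Free thermal expansion of the whole bar: Σ αᵢΔT Lᵢ = 18.8×10⁻⁶×34×750 + 11.9×10⁻⁶×34×725 = 0.7727 mm.
The rigid supports impose zero overall length change; the single axial force P common to all segments must satisfy P Σ Lᵢ/(AᵢEᵢ) = δ_free.
Σ Lᵢ/(AᵢEᵢ) = 750/(825×112×10³) + 725/(650×204×10³) = 1.358×10⁻⁵ mm/N.
P = 0.7727 / 1.358×10⁻⁵ = 56880 N = 56.88 kN, compressive.

P ≈ 56.9 kN (compressive)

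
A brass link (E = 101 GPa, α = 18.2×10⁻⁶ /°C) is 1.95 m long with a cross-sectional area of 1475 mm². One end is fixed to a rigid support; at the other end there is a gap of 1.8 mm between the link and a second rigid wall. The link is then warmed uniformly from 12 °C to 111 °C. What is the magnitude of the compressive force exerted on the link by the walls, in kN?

P ≈ 131 kN

If the wall were absent the link would grow by αΔT L = 18.2×10⁻⁶ × 99 × 1950 = 3.514 mm.
After closing the 1.8 mm clearance, 3.514 − 1.8 = 1.714 mm of expansion remains to be suppressed by the wall.
Compatibility: PL/(AE) = 1.714 mm, so σ = P/A = E × (1.714/1950) = 88.75 MPa.
P = σA = 88.75 × 1475 = 130.9 kN.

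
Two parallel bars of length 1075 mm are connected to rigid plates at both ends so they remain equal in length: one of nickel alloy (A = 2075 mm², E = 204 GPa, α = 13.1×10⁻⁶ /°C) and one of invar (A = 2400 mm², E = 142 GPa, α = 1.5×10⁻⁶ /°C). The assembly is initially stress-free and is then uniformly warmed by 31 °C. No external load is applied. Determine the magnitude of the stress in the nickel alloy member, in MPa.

σ ≈ 32.7 MPa (compressive)

Both members must finish at the same length. With the larger α, the nickel alloy tends to over-expand; the plates restrain it, putting the nickel alloy in compression and the invar in tension. With no external load the two internal forces are equal and opposite, magnitude P.
Equating the net (thermal + elastic) strains gives |α₁ − α₂|·ΔT = P·[1/(A₁E₁) + 1/(A₂E₂)].
|α₁ − α₂|·ΔT = 11.6×10⁻⁶ × 31 = 0.0003596.
1/(A₁E₁) + 1/(A₂E₂) = 1/(2075×204×10³) + 1/(2400×142×10³) = 5.297×10⁻⁹ N⁻¹.
So P = 0.0003596 / 5.297×10⁻⁹ = 67.89 kN.
σ_{nickel alloy} = P/A₁ = 67890/2075 = 32.72 MPa, compressive.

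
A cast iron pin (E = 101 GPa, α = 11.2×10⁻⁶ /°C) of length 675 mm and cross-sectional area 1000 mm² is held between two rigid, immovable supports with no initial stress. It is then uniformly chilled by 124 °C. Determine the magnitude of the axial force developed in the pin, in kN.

The ends cannot move, so σ = EαΔT = 101×10³ × 11.2×10⁻⁶ × 124 = 140.3 MPa.
Then P = σA = 140.3 × 1000 mm² = 140.3 kN, tensile.

P ≈ 140 kN (tensile)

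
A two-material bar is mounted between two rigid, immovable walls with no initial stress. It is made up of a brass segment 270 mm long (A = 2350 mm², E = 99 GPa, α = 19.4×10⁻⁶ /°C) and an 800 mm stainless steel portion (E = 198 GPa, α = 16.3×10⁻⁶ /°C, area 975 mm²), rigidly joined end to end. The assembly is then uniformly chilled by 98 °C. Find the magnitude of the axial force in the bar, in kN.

If the supports were absent, the total length change would be Σ αᵢΔT Lᵢ = 19.4×10⁻⁶×98×270 + 16.3×10⁻⁶×98×800 = 1.791 mm.
The walls prevent any net length change, so an axial force P (same in every segment) develops. Compatibility: P · Σ Lᵢ/(AᵢEᵢ) = δ_free.
The series flexibility is Σ Lᵢ/(AᵢEᵢ) = 270/(2350×99×10³) + 800/(975×198×10³) = 5.305×10⁻⁶ mm/N.
So P = 1.791 / 5.305×10⁻⁶ = 337.7 kN, tensile.

P ≈ 338 kN (tensile)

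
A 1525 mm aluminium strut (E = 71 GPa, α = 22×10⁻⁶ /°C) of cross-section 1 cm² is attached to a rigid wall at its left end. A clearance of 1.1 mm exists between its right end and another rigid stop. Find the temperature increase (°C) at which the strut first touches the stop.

Contact occurs when the free expansion equals the gap: αΔT L = 1.1 mm.
ΔT = 1.1 / (22×10⁻⁶ × 1525) = 32.79 °C.

ΔT ≈ 32.8 °C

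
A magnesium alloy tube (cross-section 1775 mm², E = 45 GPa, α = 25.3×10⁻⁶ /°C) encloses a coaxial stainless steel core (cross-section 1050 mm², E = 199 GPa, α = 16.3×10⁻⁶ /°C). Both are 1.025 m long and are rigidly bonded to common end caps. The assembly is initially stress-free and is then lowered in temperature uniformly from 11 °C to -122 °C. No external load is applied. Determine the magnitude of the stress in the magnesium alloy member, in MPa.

The magnesium alloy has the larger α, so on cooling it would change length more than the stainless steel if both were free. The rigid plates force a common final length, so the magnesium alloy is put into tension and the stainless steel into compression, with equal and opposite forces P (no external load).
Setting the final lengths equal and cancelling L: (α₁ − α₂)ΔT = P/(A₁E₁) + P/(A₂E₂).
|α₁ − α₂|·ΔT = 9×10⁻⁶ × 133 = 0.001197.
1/(A₁E₁) + 1/(A₂E₂) = 1/(1775×45×10³) + 1/(1050×199×10³) = 1.731×10⁻⁸ N⁻¹.
So P = 0.001197 / 1.731×10⁻⁸ = 69.17 kN.
σ_{magnesium alloy} = P/A₁ = 69170/1775 = 38.97 MPa, tensile.

σ ≈ 39 MPa (tensile)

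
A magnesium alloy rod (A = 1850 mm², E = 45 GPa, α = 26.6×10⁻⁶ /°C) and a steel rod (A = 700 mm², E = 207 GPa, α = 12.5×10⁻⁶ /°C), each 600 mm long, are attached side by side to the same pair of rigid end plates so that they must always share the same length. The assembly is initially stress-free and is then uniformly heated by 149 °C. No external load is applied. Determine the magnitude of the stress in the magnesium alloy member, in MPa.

Equilibrium of a rigid end plate with no external load gives equal and opposite internal forces ±P in the two members. Since α_{magnesium alloy} > α_{steel}, heating drives the magnesium alloy into compression and the steel into tension.
Equating the net (thermal + elastic) strains gives |α₁ − α₂|·ΔT = P·[1/(A₁E₁) + 1/(A₂E₂)].
|α₁ − α₂|·ΔT = 14.1×10⁻⁶ × 149 = 0.002101.
1/(A₁E₁) + 1/(A₂E₂) = 1/(1850×45×10³) + 1/(700×207×10³) = 1.891×10⁻⁸ N⁻¹.
So P = 0.002101 / 1.891×10⁻⁸ = 111.1 kN.
σ_{magnesium alloy} = P/A₁ = 111100/1850 = 60.04 MPa, compressive.

σ ≈ 60 MPa (compressive)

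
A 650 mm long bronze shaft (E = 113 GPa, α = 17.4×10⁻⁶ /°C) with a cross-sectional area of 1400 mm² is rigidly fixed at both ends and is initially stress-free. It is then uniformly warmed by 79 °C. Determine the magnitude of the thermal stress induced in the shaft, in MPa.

σ ≈ 155 MPa (compressive)

Because both ends are immovable the net strain is zero, and the suppressed thermal strain is αΔT = 17.4×10⁻⁶ × 79 = 1374.6×10⁻⁶.
Hence σ = E·αΔT = 113×10³ × 1374.6×10⁻⁶ = 155.3 MPa, compressive.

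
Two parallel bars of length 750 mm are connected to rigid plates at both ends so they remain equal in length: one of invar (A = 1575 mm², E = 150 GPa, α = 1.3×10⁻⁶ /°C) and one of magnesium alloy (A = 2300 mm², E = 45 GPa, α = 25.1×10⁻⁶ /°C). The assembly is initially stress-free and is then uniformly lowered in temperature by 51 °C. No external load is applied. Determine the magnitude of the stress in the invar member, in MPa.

Equilibrium of a rigid end plate with no external load gives equal and opposite internal forces ±P in the two members. Since α_{magnesium alloy} > α_{invar}, cooling drives the magnesium alloy into tension and the invar into compression.
Setting the final lengths equal and cancelling L: (α₁ − α₂)ΔT = P/(A₁E₁) + P/(A₂E₂).
|α₁ − α₂|·ΔT = 23.8×10⁻⁶ × 51 = 0.001214.
1/(A₁E₁) + 1/(A₂E₂) = 1/(1575×150×10³) + 1/(2300×45×10³) = 1.389×10⁻⁸ N⁻¹.
So P = 0.001214 / 1.389×10⁻⁸ = 87.36 kN.
σ_{invar} = P/A₁ = 87360/1575 = 55.47 MPa, compressive.

σ ≈ 55.5 MPa (compressive)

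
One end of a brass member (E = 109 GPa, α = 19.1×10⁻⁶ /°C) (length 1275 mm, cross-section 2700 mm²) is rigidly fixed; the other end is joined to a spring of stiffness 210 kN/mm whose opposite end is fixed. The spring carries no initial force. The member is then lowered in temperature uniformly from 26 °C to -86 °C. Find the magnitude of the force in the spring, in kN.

P ≈ 300 kN

Free thermal contraction: δ_free = αΔT L = 19.1×10⁻⁶ × 112 × 1275 = 2.727 mm.
With a force P in the spring, the elastic change of the member is PL/(AE) and that of the spring is P/k; compatibility requires their sum to equal δ_free.
P [ L/(AE) + 1/k ] = δ_free → P [ 1275/(2700×109×10³) + 1/(210×10³) ] = 2.727.
P = 2.727 / 9.094×10⁻⁶ = 299900 N.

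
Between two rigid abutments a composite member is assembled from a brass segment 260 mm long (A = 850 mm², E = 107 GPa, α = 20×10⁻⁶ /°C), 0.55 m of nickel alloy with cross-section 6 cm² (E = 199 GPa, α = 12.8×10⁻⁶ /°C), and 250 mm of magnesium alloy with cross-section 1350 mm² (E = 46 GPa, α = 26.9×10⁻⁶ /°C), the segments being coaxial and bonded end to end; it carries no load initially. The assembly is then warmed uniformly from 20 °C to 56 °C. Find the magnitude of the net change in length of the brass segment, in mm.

|ΔL| ≈ 0.0173 mm

If the supports were absent, the total length change would be Σ αᵢΔT Lᵢ = 20×10⁻⁶×36×260 + 12.8×10⁻⁶×36×550 + 26.9×10⁻⁶×36×250 = 0.6827 mm.
The rigid supports impose zero overall length change; the single axial force P common to all segments must satisfy P Σ Lᵢ/(AᵢEᵢ) = δ_free.
Σ Lᵢ/(AᵢEᵢ) = 260/(850×107×10³) + 550/(600×199×10³) + 250/(1350×46×10³) = 1.149×10⁻⁵ mm/N.
P = 0.6827 / 1.149×10⁻⁵ = 59420 N = 59.42 kN, compressive.
For the brass segment, free thermal change = 20×10⁻⁶×36×260 = 0.1872 mm and elastic change from P = 59420×260/(850×107×10³) = 0.1699 mm; these oppose, so the net change is 0.0173 mm (segment lengthens).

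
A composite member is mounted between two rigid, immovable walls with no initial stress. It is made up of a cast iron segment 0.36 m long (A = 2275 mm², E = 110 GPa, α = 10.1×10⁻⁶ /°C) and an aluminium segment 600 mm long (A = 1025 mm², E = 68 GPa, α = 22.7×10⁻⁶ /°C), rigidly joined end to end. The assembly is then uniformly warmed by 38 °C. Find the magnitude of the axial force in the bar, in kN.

If the supports were absent, the total length change would be Σ αᵢΔT Lᵢ = 10.1×10⁻⁶×38×360 + 22.7×10⁻⁶×38×600 = 0.6557 mm.
Since the ends are fixed, an axial force P builds up, equal in every segment, with P · Σ Lᵢ/(AᵢEᵢ) = δ_free.
The series flexibility is Σ Lᵢ/(AᵢEᵢ) = 360/(2275×110×10³) + 600/(1025×68×10³) = 1.005×10⁻⁵ mm/N.
So P = 0.6557 / 1.005×10⁻⁵ = 65.27 kN, compressive.

P ≈ 65.3 kN (compressive)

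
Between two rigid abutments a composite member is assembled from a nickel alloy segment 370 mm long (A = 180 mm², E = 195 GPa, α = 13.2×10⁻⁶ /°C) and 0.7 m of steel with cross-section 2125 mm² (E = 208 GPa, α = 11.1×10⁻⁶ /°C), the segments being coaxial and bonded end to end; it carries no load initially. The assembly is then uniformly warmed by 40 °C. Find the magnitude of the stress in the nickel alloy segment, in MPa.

σ ≈ 232 MPa (compressive)

If the supports were absent, the total length change would be Σ αᵢΔT Lᵢ = 13.2×10⁻⁶×40×370 + 11.1×10⁻⁶×40×700 = 0.5062 mm.
The walls prevent any net length change, so an axial force P (same in every segment) develops. Compatibility: P · Σ Lᵢ/(AᵢEᵢ) = δ_free.
Σ Lᵢ/(AᵢEᵢ) = 370/(180×195×10³) + 700/(2125×208×10³) = 1.213×10⁻⁵ mm/N.
P = 0.5062 / 1.213×10⁻⁵ = 41750 N = 41.75 kN, compressive.
σ_{nickel alloy} = P / A = 41750 / 180 = 231.9 MPa.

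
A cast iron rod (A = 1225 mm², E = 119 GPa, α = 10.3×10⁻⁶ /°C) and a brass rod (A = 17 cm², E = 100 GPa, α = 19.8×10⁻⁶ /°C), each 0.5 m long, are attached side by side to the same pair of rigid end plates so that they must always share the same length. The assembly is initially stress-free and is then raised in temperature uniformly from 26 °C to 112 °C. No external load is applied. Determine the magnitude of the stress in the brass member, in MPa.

σ ≈ 37.7 MPa (compressive)

The brass has the larger α, so on heating it would change length more than the cast iron if both were free. The rigid plates force a common final length, so the brass is put into compression and the cast iron into tension, with equal and opposite forces P (no external load).
Setting the final lengths equal and cancelling L: (α₁ − α₂)ΔT = P/(A₁E₁) + P/(A₂E₂).
|α₁ − α₂|·ΔT = 9.5×10⁻⁶ × 86 = 0.000817.
1/(A₁E₁) + 1/(A₂E₂) = 1/(1225×119×10³) + 1/(1700×100×10³) = 1.274×10⁻⁸ N⁻¹.
P = 0.000817 / 1.274×10⁻⁸ = 64120 N = 64.12 kN.
σ_{brass} = P/A₂ = 64120/1700 = 37.72 MPa, compressive.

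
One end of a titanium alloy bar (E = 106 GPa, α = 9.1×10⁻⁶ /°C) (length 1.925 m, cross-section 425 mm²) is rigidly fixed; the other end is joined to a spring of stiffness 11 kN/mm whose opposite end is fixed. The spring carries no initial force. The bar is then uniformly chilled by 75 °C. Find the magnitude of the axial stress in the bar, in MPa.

If the spring were absent the bar would shorten by αΔT L = 9.1×10⁻⁶ × 75 × 1925 = 1.314 mm.
Let P be the tensile force in the spring. The bar extends elastically by PL/(AE) and the spring stretches by P/k; together these equal δ_free.
So P = δ_free / [L/(AE) + 1/k] = 1.314 / [ 1925/(425×106×10³) + 1/(11×10³) ].
P = 1.314 / 0.0001336 = 9831 N.
σ = P/A = 9831/425 = 23.13 MPa.

σ ≈ 23.1 MPa (tensile)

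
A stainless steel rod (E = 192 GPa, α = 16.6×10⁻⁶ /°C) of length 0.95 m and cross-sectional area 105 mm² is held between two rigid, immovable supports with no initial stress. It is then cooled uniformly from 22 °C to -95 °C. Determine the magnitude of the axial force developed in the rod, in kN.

P ≈ 39.2 kN (tensile)

The ends cannot move, so σ = EαΔT = 192×10³ × 16.6×10⁻⁶ × 117 = 372.9 MPa.
Axial force P = σA = 372.9 × 105 = 39150 N = 39.15 kN, tensile.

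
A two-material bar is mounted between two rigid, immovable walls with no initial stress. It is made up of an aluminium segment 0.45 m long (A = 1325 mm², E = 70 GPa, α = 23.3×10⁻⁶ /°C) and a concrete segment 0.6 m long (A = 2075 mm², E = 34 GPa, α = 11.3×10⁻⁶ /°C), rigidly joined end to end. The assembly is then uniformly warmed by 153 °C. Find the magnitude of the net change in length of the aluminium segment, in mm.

|ΔL| ≈ 0.645 mm

Free thermal expansion of the whole bar: Σ αᵢΔT Lᵢ = 23.3×10⁻⁶×153×450 + 11.3×10⁻⁶×153×600 = 2.642 mm.
Since the ends are fixed, an axial force P builds up, equal in every segment, with P · Σ Lᵢ/(AᵢEᵢ) = δ_free.
The series flexibility is Σ Lᵢ/(AᵢEᵢ) = 450/(1325×70×10³) + 600/(2075×34×10³) = 1.336×10⁻⁵ mm/N.
So P = 2.642 / 1.336×10⁻⁵ = 197.8 kN, compressive.
For the aluminium segment, free thermal change = 23.3×10⁻⁶×153×450 = 1.604 mm and elastic change from P = 197800×450/(1325×70×10³) = 0.9596 mm; these oppose, so the net change is 0.645 mm (segment lengthens).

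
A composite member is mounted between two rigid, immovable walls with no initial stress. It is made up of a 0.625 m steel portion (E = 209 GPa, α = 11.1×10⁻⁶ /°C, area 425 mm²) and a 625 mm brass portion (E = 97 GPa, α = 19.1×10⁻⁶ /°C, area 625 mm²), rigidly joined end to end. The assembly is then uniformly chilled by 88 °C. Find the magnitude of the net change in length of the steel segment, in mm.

|ΔL| ≈ 0.0633 mm

If the supports were absent, the total length change would be Σ αᵢΔT Lᵢ = 11.1×10⁻⁶×88×625 + 19.1×10⁻⁶×88×625 = 1.661 mm.
The rigid supports impose zero overall length change; the single axial force P common to all segments must satisfy P Σ Lᵢ/(AᵢEᵢ) = δ_free.
The series flexibility is Σ Lᵢ/(AᵢEᵢ) = 625/(425×209×10³) + 625/(625×97×10³) = 1.735×10⁻⁵ mm/N.
Hence P = δ_free / Σ(L/AE) = 1.661/1.735×10⁻⁵ = 95.76 kN (tensile).
For the steel segment, free thermal change = 11.1×10⁻⁶×88×625 = 0.6105 mm and elastic change from P = 95760×625/(425×209×10³) = 0.6738 mm; these oppose, so the net change is 0.0633 mm (segment lengthens).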